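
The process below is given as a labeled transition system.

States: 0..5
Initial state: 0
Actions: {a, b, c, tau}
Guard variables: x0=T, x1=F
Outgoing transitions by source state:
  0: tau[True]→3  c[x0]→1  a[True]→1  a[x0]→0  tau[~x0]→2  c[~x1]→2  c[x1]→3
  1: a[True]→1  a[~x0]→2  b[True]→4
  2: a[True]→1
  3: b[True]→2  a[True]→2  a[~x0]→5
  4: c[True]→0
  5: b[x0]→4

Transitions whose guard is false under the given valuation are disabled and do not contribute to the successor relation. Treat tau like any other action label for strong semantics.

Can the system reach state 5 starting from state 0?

12 transition(s) survive guard evaluation.
depth 0: {0}
depth 1: {1,2,3}  total {0,1,2,3}
depth 2: {4}  total {0,1,2,3,4}
R = {0,1,2,3,4}

Answer: UNREACHABLE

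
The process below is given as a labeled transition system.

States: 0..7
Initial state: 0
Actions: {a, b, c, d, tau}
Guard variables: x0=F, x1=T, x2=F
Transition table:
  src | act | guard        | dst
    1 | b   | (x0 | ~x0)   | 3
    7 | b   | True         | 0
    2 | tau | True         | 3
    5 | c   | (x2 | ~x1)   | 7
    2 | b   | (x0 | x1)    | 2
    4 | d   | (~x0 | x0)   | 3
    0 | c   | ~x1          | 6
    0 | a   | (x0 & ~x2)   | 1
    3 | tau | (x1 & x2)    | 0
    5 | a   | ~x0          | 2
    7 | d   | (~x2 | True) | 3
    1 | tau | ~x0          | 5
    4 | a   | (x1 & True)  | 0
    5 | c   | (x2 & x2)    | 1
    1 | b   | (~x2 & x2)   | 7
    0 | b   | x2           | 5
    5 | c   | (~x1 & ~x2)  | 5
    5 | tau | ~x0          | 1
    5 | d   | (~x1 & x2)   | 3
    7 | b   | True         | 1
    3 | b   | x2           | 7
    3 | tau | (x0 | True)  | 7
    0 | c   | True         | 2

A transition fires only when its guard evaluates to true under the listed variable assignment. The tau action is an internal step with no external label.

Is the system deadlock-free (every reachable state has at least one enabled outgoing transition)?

Reachable = {0,1,2,3,5,7}
  0: c→2  [1 exit(s)]
  1: b→3  tau→5  [2 exit(s)]
  2: b→2  tau→3  [2 exit(s)]
  3: tau→7  [1 exit(s)]
  5: a→2  tau→1  [2 exit(s)]
  7: b→0  b→1  d→3  [3 exit(s)]

Answer: DEADLOCK-FREE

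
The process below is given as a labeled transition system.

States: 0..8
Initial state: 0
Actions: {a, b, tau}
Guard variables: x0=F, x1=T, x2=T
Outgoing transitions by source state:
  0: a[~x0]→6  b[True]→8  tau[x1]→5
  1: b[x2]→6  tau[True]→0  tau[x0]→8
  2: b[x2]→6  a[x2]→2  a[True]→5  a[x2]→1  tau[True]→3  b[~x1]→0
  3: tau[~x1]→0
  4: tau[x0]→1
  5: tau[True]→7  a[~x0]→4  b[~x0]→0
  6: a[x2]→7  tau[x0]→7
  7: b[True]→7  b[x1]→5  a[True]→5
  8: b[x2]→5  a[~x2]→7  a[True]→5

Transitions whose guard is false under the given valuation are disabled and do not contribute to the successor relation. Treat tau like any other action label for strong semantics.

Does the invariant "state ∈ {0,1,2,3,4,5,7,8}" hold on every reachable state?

Allowed set {0,1,2,3,4,5,7,8}
R = {0,4,5,6,7,8}
  0: ok
  4: ok
  5: ok
  6: outside
  7: ok
  8: ok
counterexample path to 6: a

Answer: INVARIANT VIOLATED at state 6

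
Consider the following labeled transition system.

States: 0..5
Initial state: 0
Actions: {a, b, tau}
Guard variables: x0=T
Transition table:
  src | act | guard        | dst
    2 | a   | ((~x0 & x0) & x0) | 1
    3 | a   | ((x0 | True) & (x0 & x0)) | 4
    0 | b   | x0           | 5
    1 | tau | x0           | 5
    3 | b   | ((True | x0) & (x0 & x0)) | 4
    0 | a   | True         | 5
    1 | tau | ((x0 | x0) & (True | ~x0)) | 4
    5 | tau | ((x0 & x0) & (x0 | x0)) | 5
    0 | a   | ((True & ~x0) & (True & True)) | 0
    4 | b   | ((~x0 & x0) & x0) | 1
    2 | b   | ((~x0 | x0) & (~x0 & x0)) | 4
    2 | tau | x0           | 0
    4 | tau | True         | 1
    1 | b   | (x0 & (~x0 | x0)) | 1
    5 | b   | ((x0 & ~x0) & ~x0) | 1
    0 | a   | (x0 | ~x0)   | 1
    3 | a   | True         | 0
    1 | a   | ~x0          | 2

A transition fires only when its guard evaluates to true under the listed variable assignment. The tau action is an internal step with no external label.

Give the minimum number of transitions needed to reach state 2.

Answer: UNREACHABLE

Trace:
Layered search for 2:
  depth 0: {0}
  depth 1: {1,5}
  depth 2: {4}
2 never appears.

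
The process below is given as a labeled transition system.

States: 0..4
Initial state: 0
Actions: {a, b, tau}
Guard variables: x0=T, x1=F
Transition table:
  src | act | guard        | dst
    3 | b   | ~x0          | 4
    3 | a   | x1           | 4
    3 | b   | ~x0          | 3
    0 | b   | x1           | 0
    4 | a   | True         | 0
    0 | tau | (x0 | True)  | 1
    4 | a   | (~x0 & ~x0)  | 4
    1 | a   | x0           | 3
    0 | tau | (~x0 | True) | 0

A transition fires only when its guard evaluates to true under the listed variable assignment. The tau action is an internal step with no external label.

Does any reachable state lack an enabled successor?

Reach set: {0,1,3}
  0: tau→0  tau→1  [deg 2]
  1: a→3  [deg 1]
  3: ∅  [STUCK]
Path to 3: tau·a

Answer: DEADLOCK at state 3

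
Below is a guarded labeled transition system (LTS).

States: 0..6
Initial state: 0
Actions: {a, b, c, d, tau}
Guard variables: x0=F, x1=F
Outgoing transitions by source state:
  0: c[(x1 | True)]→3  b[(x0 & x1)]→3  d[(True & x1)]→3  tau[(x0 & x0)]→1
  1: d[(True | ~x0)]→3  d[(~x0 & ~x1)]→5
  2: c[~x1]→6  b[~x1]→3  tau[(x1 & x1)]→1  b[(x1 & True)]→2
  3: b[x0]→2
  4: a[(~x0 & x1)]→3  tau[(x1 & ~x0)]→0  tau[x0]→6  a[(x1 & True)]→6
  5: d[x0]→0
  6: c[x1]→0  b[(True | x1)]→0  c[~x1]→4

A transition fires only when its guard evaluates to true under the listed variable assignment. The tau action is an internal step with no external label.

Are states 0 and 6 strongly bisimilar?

Compute ~ classes (split until stable):
  P[0] = {{0,1,2,3,4,5,6}}
  P[1] = {{0},{1},{2,6},{3,4,5}}
  P[2] = {{0},{1},{2},{3,4,5},{6}}
stable after 3 split(s): 5 block(s)
[0]={0}  [6]={6}

Answer: NOT BISIMILAR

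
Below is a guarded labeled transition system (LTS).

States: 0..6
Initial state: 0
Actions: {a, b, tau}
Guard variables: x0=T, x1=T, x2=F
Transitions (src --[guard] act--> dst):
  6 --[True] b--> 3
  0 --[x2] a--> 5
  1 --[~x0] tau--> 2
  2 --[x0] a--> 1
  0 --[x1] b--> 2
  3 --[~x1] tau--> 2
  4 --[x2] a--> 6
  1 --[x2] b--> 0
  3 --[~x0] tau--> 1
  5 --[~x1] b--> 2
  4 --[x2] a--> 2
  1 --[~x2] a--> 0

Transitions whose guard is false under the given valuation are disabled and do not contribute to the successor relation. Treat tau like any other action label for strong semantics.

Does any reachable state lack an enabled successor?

Reachable = {0,1,2}
  0: b→2  [1 out]
  1: a→0  [1 out]
  2: a→1  [1 out]

Answer: DEADLOCK-FREE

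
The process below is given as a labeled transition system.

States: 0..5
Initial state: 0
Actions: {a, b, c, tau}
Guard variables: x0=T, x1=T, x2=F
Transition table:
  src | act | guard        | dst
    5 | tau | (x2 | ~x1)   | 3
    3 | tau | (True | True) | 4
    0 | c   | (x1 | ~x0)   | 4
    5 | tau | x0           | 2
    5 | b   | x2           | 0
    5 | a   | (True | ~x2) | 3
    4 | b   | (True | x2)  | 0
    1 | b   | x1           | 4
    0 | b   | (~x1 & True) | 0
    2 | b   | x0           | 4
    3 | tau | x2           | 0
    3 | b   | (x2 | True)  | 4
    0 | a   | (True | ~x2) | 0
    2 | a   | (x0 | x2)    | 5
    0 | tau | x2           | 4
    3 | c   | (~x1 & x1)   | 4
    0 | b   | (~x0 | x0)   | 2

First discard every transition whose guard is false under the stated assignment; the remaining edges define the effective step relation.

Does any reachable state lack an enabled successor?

Reach set: {0,2,3,4,5}
  0: a→0  b→2  c→4  [3 exit(s)]
  2: a→5  b→4  [2 exit(s)]
  3: b→4  tau→4  [2 exit(s)]
  4: b→0  [1 exit(s)]
  5: a→3  tau→2  [2 exit(s)]

Answer: DEADLOCK-FREE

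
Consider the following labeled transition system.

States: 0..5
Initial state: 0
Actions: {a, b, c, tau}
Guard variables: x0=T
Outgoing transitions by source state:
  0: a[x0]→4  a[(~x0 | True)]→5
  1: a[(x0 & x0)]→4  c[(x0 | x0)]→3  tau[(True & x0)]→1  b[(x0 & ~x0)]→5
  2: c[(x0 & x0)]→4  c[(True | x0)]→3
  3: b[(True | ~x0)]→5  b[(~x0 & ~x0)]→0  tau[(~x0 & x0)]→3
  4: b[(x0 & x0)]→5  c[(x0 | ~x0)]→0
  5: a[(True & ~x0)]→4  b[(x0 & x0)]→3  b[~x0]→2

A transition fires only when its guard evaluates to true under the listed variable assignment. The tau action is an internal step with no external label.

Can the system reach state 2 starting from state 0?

After dropping false guards: 11 live edges.
depth 0: {0}
depth 1: {4,5}  now seen {0,4,5}
depth 2: {3}  now seen {0,3,4,5}
Reach set: {0,3,4,5}

Answer: UNREACHABLE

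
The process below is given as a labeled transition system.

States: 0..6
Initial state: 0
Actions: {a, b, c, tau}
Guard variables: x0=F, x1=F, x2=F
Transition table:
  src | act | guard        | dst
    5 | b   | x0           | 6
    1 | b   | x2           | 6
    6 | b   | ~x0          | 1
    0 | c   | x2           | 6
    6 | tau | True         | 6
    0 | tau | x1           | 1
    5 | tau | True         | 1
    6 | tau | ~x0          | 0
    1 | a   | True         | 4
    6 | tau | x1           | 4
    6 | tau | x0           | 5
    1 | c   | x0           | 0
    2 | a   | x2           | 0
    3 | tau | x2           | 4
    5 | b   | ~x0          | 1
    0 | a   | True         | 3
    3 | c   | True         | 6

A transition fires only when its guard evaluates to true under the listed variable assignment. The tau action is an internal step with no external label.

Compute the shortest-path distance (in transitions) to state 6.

Answer: 2

Trace:
Breadth-first toward 6:
  depth 0: {0}
  depth 1: {3}
  depth 2: {6}
6 enters at depth 2; path a·c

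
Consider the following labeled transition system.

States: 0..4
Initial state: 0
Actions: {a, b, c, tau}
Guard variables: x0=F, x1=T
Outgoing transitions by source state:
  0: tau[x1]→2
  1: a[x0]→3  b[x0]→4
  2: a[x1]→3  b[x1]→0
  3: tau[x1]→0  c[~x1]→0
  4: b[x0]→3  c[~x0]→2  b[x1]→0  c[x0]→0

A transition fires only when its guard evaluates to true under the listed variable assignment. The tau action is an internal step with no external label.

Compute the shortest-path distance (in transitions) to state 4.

BFS to 4:
  Layer 0: {0}
  Layer 1: {2}
  Layer 2: {3}
4 never appears.

Answer: UNREACHABLE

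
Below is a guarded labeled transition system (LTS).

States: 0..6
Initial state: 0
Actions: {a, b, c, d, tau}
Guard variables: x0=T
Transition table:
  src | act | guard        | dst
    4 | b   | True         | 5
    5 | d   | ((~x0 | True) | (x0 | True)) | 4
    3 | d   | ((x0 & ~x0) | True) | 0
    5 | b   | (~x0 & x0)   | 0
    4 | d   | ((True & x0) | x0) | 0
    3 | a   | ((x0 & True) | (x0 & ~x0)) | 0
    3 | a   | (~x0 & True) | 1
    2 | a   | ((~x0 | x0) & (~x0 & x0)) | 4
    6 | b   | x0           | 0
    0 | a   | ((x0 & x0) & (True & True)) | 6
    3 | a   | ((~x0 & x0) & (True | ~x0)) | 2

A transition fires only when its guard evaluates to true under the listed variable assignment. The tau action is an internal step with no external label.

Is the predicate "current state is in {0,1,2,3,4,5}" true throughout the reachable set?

Inv-set: {0,1,2,3,4,5}
Reach set: {0,6}
  0: ok
  6: ✗ unsafe
counterexample path to 6: a

Answer: INVARIANT VIOLATED at state 6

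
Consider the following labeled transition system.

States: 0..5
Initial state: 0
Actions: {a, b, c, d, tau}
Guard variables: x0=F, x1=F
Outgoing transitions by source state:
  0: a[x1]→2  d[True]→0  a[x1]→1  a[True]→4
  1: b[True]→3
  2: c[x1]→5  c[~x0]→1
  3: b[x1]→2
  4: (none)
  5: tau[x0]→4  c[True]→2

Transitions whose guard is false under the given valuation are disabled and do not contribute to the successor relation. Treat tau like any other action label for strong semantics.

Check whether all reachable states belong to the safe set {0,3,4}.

Answer: INVARIANT HOLDS

Trace:
Allowed set {0,3,4}
Reachable = {0,4}
  0: safe
  4: safe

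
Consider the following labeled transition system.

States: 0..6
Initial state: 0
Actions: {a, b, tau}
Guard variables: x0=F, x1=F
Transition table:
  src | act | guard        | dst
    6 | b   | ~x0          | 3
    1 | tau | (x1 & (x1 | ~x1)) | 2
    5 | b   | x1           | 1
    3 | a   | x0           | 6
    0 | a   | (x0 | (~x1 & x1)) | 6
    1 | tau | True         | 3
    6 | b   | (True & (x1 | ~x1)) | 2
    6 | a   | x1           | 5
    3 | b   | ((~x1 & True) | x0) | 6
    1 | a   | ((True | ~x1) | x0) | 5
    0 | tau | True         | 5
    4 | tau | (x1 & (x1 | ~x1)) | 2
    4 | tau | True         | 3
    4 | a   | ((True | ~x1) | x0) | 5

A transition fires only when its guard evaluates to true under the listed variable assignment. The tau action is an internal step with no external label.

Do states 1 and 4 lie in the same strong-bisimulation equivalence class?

Bisimulation quotient by refinement:
  P[0] = {{0,1,2,3,4,5,6}}
  P[1] = {{0},{1,4},{2,5},{3,6}}
  P[2] = {{0},{1,4},{2,5},{3},{6}}
stable after 3 split(s): 5 block(s)
class of 1: {1,4}; class of 4: {1,4}

Answer: BISIMILAR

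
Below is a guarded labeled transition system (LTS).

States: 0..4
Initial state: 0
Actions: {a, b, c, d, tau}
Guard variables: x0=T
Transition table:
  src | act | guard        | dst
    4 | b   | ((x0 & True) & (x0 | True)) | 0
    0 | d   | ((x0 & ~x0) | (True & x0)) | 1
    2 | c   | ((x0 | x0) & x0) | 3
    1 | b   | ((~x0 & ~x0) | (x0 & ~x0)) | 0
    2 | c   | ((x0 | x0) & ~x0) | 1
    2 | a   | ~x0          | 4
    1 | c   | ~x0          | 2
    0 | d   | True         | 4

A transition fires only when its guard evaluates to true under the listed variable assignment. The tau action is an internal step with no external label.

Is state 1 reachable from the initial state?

Answer: REACHABLE

Analysis:
Guard filter leaves 4 enabled edge(s).
depth 0: {0}
depth 1: {1,4}  cumulative {0,1,4}
Reachable = {0,1,4}
Path to 1: d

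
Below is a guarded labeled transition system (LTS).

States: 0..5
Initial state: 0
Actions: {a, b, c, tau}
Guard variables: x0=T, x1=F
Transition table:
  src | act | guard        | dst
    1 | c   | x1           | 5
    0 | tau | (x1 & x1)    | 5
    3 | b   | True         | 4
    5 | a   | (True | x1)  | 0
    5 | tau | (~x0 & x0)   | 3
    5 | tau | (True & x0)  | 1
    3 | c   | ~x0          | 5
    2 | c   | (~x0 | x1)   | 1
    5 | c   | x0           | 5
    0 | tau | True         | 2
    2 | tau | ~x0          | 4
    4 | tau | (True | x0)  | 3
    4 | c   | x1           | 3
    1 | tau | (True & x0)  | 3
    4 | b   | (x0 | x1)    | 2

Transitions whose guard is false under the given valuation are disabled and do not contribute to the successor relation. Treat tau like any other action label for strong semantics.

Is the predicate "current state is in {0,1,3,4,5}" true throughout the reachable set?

Allowed set {0,1,3,4,5}
R = {0,2}
  0: ✓
  2: outside
counterexample path to 2: tau

Answer: INVARIANT VIOLATED at state 2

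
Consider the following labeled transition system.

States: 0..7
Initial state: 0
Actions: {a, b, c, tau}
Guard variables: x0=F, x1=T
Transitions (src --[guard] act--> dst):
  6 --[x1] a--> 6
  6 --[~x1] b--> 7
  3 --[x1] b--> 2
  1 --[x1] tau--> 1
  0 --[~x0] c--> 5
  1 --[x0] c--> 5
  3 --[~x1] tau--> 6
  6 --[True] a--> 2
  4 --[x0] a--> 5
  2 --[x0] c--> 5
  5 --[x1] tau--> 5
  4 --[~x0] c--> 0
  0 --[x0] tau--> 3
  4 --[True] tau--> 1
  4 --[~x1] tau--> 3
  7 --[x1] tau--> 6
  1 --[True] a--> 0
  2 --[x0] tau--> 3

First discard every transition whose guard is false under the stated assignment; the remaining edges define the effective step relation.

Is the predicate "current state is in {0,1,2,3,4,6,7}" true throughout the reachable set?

Answer: INVARIANT VIOLATED at state 5

Trace:
Allowed set {0,1,2,3,4,6,7}
Reachable = {0,5}
  0: safe
  5: ✗ unsafe
reach 5 via c — violates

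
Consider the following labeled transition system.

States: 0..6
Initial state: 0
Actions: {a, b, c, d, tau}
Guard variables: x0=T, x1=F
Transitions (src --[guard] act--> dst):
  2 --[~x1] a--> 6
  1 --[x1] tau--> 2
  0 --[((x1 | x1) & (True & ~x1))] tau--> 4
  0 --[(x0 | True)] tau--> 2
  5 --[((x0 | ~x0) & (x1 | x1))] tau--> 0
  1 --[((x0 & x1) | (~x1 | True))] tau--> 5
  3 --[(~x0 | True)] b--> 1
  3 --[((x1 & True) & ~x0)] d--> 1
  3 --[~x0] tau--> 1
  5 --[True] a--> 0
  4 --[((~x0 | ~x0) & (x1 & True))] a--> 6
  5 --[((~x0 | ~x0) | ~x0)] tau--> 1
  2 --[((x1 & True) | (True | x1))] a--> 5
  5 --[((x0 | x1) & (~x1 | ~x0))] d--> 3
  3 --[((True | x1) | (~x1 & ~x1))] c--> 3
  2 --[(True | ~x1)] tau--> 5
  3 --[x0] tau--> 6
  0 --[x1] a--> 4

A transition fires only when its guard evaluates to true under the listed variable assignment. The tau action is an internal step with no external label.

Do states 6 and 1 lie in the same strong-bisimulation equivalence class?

Answer: NOT BISIMILAR

Trace:
Bisimulation quotient by refinement:
  round 0: {{0,1,2,3,4,5,6}}
  round 1: {{0,1},{2},{3},{4,6},{5}}
  round 2: {{0},{1},{2},{3},{4,6},{5}}
stable after 3 split(s): 6 block(s)
[6]={4,6}  [1]={1}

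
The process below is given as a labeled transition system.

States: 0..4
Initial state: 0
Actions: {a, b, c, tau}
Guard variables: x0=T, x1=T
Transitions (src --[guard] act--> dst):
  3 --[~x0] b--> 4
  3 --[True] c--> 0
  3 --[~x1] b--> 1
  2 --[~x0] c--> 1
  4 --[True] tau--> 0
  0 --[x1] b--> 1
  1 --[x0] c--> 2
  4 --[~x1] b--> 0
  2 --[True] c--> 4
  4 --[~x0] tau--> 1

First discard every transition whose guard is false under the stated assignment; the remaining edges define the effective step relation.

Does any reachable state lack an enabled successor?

R = {0,1,2,4}
  0: b→1  [deg 1]
  1: c→2  [deg 1]
  2: c→4  [deg 1]
  4: tau→0  [deg 1]

Answer: DEADLOCK-FREE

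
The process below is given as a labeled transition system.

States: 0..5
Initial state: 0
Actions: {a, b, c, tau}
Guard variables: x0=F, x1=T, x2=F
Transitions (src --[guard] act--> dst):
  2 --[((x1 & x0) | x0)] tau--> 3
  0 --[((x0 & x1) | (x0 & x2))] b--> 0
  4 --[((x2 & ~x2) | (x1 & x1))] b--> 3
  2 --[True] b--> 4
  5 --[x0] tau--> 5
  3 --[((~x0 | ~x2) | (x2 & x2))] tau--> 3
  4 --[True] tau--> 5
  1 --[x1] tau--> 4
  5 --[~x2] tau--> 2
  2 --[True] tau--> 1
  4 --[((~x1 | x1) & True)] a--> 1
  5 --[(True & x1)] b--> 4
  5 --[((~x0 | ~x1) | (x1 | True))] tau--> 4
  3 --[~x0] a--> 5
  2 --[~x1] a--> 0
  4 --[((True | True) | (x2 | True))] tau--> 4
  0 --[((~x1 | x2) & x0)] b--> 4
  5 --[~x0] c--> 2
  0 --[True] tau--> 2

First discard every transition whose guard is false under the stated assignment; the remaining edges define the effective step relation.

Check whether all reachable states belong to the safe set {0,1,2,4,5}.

Safe = {0,1,2,4,5}
R = {0,1,2,3,4,5}
  0: ok
  1: ok
  2: ok
  3: ✗ unsafe
  4: ok
  5: ok
witness against invariant: tau·b·b → 3

Answer: INVARIANT VIOLATED at state 3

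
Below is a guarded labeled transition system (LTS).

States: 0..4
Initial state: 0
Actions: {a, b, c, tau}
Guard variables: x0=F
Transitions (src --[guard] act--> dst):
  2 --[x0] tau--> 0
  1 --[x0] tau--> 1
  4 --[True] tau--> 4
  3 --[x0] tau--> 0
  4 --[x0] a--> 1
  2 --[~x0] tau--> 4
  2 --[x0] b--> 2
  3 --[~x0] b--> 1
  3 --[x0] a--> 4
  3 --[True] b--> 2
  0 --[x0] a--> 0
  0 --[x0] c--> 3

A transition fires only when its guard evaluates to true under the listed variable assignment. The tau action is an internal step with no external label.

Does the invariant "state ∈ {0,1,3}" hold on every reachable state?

Safe = {0,1,3}
R = {0}
  0: safe

Answer: INVARIANT HOLDS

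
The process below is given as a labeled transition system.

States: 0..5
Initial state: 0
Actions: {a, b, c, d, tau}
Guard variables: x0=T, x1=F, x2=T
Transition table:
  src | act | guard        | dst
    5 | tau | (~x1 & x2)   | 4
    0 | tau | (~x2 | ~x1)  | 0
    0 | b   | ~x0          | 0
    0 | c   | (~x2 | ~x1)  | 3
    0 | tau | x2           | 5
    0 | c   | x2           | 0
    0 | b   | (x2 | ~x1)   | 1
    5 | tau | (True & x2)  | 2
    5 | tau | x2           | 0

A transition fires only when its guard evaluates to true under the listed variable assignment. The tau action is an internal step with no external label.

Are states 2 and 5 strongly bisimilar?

Answer: NOT BISIMILAR

Working:
Compute ~ classes (split until stable):
  round 0: {{0,1,2,3,4,5}}
  round 1: {{0},{1,2,3,4},{5}}
3 equivalence class(es) (converged in 2)
class of 2: {1,2,3,4}; class of 5: {5}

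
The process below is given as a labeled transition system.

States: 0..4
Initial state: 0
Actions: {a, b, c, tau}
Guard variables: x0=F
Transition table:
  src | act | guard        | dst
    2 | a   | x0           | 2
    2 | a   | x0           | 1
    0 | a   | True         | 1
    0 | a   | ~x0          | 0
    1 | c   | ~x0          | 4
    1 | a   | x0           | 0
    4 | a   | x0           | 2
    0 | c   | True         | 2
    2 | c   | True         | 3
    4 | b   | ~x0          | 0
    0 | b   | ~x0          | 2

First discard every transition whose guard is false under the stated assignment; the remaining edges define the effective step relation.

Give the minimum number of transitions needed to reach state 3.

Breadth-first toward 3:
  Layer 0: {0}
  Layer 1: {1,2}
  Layer 2: {3,4}
first hit 3 at d=2 via b·c

Answer: 2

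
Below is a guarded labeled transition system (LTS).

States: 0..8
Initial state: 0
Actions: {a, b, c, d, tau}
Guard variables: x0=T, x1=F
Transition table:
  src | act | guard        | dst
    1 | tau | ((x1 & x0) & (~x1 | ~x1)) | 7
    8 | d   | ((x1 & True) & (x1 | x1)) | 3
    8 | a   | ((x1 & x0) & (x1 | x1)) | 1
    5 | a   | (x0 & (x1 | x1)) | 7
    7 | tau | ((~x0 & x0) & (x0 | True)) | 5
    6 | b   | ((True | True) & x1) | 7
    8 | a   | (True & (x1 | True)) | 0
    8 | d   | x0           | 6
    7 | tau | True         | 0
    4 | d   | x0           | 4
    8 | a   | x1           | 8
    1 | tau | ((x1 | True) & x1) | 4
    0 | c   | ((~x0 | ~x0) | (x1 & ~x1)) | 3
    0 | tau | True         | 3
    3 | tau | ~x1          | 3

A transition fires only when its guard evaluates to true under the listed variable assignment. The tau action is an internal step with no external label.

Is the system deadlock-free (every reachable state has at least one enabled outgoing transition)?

Answer: DEADLOCK-FREE

Trace:
R = {0,3}
  0: tau→3  [deg 1]
  3: tau→3  [deg 1]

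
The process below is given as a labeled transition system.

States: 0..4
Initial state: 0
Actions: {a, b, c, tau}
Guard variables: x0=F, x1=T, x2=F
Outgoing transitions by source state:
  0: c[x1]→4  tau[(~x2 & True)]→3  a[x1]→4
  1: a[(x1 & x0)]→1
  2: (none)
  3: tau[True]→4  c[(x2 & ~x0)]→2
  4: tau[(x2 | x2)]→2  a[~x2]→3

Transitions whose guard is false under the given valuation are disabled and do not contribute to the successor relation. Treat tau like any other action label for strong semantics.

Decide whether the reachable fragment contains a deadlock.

Answer: DEADLOCK-FREE

Analysis:
R = {0,3,4}
  0: a→4  c→4  tau→3  [3 exit(s)]
  3: tau→4  [1 exit(s)]
  4: a→3  [1 exit(s)]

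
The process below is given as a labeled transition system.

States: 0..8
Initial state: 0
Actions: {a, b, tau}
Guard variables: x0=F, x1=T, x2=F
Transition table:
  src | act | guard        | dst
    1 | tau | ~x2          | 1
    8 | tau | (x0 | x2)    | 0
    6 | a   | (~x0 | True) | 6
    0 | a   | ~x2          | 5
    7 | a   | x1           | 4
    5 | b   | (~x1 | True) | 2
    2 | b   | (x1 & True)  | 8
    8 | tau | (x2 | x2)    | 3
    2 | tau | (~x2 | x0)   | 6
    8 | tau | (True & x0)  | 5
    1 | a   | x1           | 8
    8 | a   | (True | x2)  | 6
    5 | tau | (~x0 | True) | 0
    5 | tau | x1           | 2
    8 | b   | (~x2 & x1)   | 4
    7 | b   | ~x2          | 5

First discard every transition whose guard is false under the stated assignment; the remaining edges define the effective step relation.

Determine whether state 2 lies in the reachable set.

Answer: REACHABLE

Working:
Guard filter leaves 13 enabled edge(s).
L0 = {0}
L1 = {5}  total {0,5}
L2 = {2}  total {0,2,5}
L3 = {6,8}  total {0,2,5,6,8}
L4 = {4}  total {0,2,4,5,6,8}
Reachable = {0,2,4,5,6,8}
trace reaching 2: a·b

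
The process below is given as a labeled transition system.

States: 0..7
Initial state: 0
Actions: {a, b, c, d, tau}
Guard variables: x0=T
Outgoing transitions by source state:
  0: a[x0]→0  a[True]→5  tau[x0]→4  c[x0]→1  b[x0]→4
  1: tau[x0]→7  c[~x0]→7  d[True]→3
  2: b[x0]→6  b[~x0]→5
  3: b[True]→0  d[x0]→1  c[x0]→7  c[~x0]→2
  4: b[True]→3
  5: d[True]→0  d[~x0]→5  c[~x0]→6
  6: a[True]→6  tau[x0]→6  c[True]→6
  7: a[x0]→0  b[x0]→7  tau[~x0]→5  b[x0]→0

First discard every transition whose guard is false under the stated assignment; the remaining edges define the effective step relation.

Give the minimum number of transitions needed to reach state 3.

Answer: 2

Analysis:
Layered search for 3:
  L0 = {0}
  L1 = {1,4,5}
  L2 = {3,7}
first hit 3 at d=2 via b·b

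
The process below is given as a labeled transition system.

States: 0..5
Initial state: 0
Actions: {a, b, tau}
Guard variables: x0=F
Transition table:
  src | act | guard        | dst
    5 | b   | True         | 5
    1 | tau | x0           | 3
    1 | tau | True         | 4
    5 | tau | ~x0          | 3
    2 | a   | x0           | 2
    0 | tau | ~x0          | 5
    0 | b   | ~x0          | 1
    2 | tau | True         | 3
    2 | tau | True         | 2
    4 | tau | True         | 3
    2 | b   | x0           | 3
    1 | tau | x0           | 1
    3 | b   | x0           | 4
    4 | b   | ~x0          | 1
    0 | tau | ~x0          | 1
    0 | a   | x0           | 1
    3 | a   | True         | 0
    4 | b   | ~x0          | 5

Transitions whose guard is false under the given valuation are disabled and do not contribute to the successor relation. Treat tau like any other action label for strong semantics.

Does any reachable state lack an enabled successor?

Answer: DEADLOCK-FREE

Analysis:
Reachable = {0,1,3,4,5}
  0: b→1  tau→1  tau→5  [3 exit(s)]
  1: tau→4  [1 exit(s)]
  3: a→0  [1 exit(s)]
  4: b→1  b→5  tau→3  [3 exit(s)]
  5: b→5  tau→3  [2 exit(s)]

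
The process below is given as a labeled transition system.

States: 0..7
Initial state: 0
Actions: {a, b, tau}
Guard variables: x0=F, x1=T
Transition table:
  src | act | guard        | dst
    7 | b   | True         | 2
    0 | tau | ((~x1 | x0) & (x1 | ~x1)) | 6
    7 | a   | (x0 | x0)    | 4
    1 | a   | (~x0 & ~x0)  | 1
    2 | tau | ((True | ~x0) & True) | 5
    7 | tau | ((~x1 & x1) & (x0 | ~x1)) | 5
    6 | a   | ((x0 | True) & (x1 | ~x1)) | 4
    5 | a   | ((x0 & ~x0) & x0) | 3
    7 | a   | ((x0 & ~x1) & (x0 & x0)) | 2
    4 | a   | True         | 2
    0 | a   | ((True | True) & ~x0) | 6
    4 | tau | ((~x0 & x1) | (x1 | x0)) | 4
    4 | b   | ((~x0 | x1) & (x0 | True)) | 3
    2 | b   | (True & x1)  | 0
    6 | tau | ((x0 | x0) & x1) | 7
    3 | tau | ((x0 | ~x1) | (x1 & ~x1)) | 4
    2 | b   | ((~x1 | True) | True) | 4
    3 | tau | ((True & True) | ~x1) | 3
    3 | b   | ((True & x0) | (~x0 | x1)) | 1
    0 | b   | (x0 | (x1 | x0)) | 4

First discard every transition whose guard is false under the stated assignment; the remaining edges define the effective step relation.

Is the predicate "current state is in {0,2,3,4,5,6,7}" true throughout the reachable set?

Safe = {0,2,3,4,5,6,7}
R = {0,1,2,3,4,5,6}
  0: ok
  1: VIOLATES
  2: ok
  3: ok
  4: ok
  5: ok
  6: ok
reach 1 via b·b·b — violates

Answer: INVARIANT VIOLATED at state 1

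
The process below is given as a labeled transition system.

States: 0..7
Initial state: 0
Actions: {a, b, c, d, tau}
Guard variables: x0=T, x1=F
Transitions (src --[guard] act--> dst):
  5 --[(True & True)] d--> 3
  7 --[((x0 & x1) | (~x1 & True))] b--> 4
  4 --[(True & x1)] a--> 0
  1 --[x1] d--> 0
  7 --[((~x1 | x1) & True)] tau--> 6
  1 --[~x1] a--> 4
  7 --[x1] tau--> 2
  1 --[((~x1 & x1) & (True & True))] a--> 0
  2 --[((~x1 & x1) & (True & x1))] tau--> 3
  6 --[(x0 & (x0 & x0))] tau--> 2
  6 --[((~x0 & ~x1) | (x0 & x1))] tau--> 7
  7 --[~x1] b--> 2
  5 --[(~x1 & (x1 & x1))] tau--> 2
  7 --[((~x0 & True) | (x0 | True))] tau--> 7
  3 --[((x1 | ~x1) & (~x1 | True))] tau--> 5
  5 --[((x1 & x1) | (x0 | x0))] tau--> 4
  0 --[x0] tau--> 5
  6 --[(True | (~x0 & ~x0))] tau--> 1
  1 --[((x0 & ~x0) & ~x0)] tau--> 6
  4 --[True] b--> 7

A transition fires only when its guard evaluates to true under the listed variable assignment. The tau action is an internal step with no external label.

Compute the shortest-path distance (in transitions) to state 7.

Breadth-first toward 7:
  L0 = {0}
  L1 = {5}
  L2 = {3,4}
  L3 = {7}
7 enters at depth 3; path tau·tau·b

Answer: 3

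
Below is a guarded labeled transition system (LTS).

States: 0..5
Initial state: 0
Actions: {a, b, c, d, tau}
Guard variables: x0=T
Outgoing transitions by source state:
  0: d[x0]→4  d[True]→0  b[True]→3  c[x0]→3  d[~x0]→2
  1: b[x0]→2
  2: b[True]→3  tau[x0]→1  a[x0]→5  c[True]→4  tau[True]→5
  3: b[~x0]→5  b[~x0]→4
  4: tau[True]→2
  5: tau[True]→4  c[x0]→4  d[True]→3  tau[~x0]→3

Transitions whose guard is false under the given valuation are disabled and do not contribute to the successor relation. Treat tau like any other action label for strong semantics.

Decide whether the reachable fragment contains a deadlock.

R = {0,1,2,3,4,5}
  0: b→3  c→3  d→0  d→4  [deg 4]
  1: b→2  [deg 1]
  2: a→5  b→3  c→4  tau→1  tau→5  [deg 5]
  3: ∅  [STUCK]
  4: tau→2  [deg 1]
  5: c→4  d→3  tau→4  [deg 3]
Path to 3: b

Answer: DEADLOCK at state 3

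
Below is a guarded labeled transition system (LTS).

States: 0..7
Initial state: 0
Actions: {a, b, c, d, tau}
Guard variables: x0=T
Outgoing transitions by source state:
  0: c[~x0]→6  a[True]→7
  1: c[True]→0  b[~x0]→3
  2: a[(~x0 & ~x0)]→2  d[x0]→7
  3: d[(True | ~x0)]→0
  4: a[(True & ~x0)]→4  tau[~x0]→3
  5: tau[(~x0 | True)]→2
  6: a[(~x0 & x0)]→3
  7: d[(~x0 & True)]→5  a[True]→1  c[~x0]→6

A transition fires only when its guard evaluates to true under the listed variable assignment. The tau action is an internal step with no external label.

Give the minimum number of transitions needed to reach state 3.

Answer: UNREACHABLE

Trace:
Breadth-first toward 3:
  Layer 0: {0}
  Layer 1: {7}
  Layer 2: {1}
3 never appears.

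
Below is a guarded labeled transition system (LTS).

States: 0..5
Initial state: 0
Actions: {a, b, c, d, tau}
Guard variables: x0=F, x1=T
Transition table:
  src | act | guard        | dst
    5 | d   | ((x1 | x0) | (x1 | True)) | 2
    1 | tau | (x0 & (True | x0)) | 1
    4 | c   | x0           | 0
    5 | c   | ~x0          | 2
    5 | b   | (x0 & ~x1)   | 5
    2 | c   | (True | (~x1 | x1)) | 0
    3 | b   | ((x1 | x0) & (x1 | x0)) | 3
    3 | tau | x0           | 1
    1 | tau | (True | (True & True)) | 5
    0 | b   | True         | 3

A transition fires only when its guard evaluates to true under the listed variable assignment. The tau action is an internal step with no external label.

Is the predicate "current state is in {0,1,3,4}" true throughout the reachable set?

Answer: INVARIANT HOLDS

Working:
Allowed set {0,1,3,4}
Reach set: {0,3}
  0: safe
  3: safe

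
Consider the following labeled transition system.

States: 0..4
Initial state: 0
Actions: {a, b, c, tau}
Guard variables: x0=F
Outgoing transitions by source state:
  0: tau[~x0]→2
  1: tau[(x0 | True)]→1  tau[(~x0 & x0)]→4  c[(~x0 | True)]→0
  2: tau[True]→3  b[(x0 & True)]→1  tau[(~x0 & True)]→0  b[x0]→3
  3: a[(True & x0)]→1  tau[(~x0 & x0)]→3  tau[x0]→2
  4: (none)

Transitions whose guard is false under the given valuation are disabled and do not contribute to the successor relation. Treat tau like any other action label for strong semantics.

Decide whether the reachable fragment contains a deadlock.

Answer: DEADLOCK at state 3

Working:
Reach set: {0,2,3}
  0: tau→2  [1 exit(s)]
  2: tau→0  tau→3  [2 exit(s)]
  3: ∅  [STUCK]
Path to 3: tau·tau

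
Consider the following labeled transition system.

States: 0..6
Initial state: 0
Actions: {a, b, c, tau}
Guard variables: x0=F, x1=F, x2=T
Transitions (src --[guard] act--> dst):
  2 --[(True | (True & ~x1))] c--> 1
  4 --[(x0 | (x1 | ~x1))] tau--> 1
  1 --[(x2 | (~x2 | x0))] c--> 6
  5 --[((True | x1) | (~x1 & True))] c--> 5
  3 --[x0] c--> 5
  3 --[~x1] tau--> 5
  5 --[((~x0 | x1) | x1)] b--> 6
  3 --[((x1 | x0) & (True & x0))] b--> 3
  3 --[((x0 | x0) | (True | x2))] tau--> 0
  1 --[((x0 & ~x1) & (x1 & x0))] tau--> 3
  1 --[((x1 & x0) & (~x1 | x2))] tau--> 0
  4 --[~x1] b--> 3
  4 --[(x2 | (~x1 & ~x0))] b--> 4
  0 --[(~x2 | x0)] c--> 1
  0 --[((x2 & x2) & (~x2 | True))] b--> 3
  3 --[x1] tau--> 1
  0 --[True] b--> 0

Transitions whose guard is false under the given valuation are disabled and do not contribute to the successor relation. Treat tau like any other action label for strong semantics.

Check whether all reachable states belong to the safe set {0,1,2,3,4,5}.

Answer: INVARIANT VIOLATED at state 6

Analysis:
Inv-set: {0,1,2,3,4,5}
R = {0,3,5,6}
  0: ok
  3: ok
  5: ok
  6: VIOLATES
witness against invariant: b·tau·b → 6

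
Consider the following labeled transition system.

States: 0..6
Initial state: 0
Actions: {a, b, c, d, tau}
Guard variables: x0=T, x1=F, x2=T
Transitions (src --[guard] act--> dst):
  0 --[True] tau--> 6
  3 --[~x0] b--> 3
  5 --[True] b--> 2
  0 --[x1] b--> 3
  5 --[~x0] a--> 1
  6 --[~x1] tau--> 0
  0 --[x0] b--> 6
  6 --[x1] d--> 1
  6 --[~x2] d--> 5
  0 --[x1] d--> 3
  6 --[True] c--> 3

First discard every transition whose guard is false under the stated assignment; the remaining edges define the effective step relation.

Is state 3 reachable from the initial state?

Answer: REACHABLE

Analysis:
After dropping false guards: 5 live edges.
Layer 0: {0}
Layer 1: {6}  now seen {0,6}
Layer 2: {3}  now seen {0,3,6}
R = {0,3,6}
trace reaching 3: tau·c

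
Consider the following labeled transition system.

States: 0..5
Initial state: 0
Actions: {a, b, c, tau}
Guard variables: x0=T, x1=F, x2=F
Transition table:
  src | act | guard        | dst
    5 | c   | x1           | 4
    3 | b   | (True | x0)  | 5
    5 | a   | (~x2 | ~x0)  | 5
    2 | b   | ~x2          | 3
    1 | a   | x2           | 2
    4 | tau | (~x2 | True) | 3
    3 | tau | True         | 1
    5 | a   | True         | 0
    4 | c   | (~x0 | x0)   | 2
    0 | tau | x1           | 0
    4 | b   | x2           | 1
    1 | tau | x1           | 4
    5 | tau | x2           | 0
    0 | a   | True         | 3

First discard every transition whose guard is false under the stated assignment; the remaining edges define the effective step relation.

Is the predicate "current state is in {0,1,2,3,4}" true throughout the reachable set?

Answer: INVARIANT VIOLATED at state 5

Working:
Allowed set {0,1,2,3,4}
Reachable = {0,1,3,5}
  0: ok
  1: ok
  3: ok
  5: VIOLATES
witness against invariant: a·b → 5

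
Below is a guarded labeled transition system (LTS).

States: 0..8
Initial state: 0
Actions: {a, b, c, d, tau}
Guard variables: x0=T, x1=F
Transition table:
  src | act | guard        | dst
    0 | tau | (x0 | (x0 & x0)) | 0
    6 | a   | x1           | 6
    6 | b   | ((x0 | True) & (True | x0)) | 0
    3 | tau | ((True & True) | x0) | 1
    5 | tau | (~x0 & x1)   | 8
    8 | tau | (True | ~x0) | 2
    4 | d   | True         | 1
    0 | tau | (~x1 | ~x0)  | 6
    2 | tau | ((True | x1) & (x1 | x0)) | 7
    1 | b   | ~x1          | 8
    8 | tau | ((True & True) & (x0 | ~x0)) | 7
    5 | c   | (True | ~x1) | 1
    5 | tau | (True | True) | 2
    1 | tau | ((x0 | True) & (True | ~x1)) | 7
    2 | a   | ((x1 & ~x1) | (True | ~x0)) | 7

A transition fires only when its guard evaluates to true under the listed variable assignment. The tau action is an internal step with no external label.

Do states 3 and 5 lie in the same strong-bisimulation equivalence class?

Answer: NOT BISIMILAR

Analysis:
Refine partition for ~:
  round 0: {{0,1,2,3,4,5,6,7,8}}
  round 1: {{0,3,8},{1},{2},{4},{5},{6},{7}}
  round 2: {{0},{1},{2},{3},{4},{5},{6},{7},{8}}
stable after 3 split(s): 9 block(s)
3∈{3}, 5∈{5}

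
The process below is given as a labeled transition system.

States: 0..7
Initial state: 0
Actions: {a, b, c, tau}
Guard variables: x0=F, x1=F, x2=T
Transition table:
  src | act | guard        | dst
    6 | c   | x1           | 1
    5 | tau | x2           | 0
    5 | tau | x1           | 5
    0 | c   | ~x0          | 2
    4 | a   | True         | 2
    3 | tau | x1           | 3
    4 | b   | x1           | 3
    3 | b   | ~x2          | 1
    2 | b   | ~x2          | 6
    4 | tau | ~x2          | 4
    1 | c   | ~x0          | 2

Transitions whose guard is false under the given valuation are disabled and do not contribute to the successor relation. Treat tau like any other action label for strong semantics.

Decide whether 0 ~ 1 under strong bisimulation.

Answer: BISIMILAR

Working:
Refine partition for ~:
  π0 = {{0,1,2,3,4,5,6,7}}
  π1 = {{0,1},{2,3,6,7},{4},{5}}
Fixed point at round 2; 4 class(es).
class of 0: {0,1}; class of 1: {0,1}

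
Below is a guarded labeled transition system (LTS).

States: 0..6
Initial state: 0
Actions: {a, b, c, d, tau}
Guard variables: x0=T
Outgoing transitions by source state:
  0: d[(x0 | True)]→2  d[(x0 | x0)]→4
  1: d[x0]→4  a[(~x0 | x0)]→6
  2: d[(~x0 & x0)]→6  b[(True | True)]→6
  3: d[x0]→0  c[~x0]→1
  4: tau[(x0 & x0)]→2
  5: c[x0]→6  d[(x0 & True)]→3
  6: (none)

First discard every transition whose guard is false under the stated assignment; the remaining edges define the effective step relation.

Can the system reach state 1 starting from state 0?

After dropping false guards: 9 live edges.
Layer 0: {0}
Layer 1: {2,4}  total {0,2,4}
Layer 2: {6}  total {0,2,4,6}
Reachable = {0,2,4,6}

Answer: UNREACHABLE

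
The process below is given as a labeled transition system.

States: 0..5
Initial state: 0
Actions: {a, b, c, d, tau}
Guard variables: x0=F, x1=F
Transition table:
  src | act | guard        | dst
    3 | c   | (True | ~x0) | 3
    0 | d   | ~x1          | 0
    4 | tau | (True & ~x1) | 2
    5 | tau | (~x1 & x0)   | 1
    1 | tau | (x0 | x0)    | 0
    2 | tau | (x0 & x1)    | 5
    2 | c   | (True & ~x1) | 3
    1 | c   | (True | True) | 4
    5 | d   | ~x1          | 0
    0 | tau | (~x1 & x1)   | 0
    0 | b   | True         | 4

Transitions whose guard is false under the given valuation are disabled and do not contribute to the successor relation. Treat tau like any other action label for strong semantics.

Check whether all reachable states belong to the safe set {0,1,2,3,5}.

Answer: INVARIANT VIOLATED at state 4

Analysis:
Allowed set {0,1,2,3,5}
Reach set: {0,2,3,4}
  0: ok
  2: ok
  3: ok
  4: outside
counterexample path to 4: b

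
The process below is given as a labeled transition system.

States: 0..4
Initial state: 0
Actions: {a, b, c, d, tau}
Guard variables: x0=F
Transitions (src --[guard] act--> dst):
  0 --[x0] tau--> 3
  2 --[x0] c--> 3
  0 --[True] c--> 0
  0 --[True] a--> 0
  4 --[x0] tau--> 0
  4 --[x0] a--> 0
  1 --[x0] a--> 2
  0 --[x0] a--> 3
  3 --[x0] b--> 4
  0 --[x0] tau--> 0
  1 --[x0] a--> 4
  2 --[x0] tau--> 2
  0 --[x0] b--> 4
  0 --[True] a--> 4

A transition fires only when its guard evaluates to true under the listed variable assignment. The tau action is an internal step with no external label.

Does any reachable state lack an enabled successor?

Reach set: {0,4}
  0: a→0  a→4  c→0  [3 exit(s)]
  4: ∅  [no exit]
Path to 4: a

Answer: DEADLOCK at state 4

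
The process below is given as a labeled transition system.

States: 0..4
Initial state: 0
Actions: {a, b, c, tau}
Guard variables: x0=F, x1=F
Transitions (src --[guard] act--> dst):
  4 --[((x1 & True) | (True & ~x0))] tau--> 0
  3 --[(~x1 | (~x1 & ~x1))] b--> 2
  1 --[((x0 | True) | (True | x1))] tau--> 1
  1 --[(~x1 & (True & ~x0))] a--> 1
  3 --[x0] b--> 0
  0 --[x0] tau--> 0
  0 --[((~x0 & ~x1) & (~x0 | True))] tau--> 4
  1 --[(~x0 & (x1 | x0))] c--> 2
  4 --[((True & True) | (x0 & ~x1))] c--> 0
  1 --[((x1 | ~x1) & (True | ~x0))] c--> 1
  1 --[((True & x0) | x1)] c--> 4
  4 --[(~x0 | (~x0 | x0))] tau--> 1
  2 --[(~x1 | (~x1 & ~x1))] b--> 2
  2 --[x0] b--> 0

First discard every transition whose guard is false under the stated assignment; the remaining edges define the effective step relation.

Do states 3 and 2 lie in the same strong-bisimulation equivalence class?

Answer: BISIMILAR

Trace:
Bisimulation quotient by refinement:
  P[0] = {{0,1,2,3,4}}
  P[1] = {{0},{1},{2,3},{4}}
stable after 2 split(s): 4 block(s)
class of 3: {2,3}; class of 2: {2,3}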